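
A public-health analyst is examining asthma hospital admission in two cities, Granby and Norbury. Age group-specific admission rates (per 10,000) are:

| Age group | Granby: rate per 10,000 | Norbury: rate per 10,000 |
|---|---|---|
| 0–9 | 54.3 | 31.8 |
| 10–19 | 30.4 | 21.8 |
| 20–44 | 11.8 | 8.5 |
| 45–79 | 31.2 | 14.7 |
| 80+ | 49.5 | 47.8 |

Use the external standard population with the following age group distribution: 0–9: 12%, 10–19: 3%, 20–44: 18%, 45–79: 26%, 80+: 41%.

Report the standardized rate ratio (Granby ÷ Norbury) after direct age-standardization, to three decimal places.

1.290

Standard weights: 0.12, 0.03, 0.18, 0.26, 0.41.
Granby: 0.1200×54.3 + 0.0300×30.4 + 0.1800×11.8 + 0.2600×31.2 + 0.4100×49.5 = 37.9590 per 10,000.
Norbury: 0.1200×31.8 + 0.0300×21.8 + 0.1800×8.5 + 0.2600×14.7 + 0.4100×47.8 = 29.4200 per 10,000.
Ratio = 37.9590 ÷ 29.4200 = 1.29024.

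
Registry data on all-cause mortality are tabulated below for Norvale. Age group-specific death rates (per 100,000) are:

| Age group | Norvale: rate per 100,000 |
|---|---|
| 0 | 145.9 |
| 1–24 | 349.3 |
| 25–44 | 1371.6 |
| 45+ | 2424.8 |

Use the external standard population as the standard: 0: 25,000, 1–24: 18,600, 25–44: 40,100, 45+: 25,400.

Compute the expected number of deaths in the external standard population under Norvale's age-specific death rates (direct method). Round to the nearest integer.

1267

Expected deaths = Σ (standard pop × age-specific rate ÷ 100,000)
= 25,000×145.9/100,000 + 18,600×349.3/100,000 + 40,100×1371.6/100,000 + 25,400×2424.8/100,000
= 36.48 + 64.97 + 550.01 + 615.90 = 1267.36.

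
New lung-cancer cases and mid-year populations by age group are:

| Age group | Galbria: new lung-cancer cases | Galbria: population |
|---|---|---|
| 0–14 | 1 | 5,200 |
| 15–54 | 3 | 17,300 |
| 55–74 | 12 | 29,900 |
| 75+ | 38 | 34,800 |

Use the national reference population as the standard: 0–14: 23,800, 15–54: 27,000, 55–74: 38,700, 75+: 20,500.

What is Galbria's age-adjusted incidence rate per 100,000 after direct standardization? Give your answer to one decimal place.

42.9

Age-specific rates per 100,000 for Galbria: 19.23, 17.34, 40.13, 109.20.
Standard total = 110,000; weights = 0.2164, 0.2455, 0.3518, 0.1864.
Standardized rate: 0.2164×19.23 + 0.2455×17.34 + 0.3518×40.13 + 0.1864×109.20 = 42.8871 per 100,000.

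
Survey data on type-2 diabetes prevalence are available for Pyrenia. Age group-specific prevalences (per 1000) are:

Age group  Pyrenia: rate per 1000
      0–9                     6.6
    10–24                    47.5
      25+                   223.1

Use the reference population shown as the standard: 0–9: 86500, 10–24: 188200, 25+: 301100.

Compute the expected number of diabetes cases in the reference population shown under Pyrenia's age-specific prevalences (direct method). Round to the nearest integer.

Expected diabetes cases = Σ (standard pop × age-specific rate ÷ 1000)
= 86500×6.6/1000 + 188200×47.5/1000 + 301100×223.1/1000
= 570.90 + 8939.50 + 67175.41 = 76685.81.

76686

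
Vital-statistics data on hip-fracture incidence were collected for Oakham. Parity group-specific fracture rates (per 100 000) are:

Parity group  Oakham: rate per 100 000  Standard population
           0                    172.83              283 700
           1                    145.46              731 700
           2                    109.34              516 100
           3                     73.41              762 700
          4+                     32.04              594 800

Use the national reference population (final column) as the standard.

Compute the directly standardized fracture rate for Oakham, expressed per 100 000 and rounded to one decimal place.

99.3

Standard total = 2 889 000; weights = 0.0982, 0.2533, 0.1786, 0.2640, 0.2059.
Standardized rate: 0.0982×172.83 + 0.2533×145.46 + 0.1786×109.34 + 0.2640×73.41 + 0.2059×32.04 = 99.3224 per 100 000.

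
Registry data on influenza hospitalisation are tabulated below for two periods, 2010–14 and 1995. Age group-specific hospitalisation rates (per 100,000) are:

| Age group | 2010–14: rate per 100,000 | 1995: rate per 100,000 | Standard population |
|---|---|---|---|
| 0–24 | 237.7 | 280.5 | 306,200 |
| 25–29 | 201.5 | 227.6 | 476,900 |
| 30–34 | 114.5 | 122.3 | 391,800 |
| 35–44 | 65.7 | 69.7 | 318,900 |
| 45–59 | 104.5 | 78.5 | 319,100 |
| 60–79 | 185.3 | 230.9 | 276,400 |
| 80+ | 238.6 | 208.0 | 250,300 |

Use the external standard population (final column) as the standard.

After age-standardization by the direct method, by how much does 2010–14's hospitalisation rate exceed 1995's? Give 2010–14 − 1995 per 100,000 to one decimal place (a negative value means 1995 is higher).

-11.3

Standard total = 2,339,600; weights = 0.1309, 0.2038, 0.1675, 0.1363, 0.1364, 0.1181, 0.1070.
2010–14: 0.1309×237.7 + 0.2038×201.5 + 0.1675×114.5 + 0.1363×65.7 + 0.1364×104.5 + 0.1181×185.3 + 0.1070×238.6 = 161.9834 per 100,000.
1995: 0.1309×280.5 + 0.2038×227.6 + 0.1675×122.3 + 0.1363×69.7 + 0.1364×78.5 + 0.1181×230.9 + 0.1070×208.0 = 173.3239 per 100,000.
Difference = 161.9834 − 173.3239 = -11.3405.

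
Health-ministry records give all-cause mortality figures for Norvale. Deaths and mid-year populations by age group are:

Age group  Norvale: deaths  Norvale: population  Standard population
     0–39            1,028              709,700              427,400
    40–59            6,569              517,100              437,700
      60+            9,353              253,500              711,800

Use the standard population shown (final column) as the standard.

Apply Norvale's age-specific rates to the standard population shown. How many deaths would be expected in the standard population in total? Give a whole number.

32442

Age-specific rates per 100,000 for Norvale: 144.85, 1270.35, 3689.55.
Expected deaths = Σ (standard pop × age-specific rate ÷ 100,000)
= 427,400×144.85/100,000 + 437,700×1270.35/100,000 + 711,800×3689.55/100,000
= 619.09 + 5560.34 + 26262.19 = 32441.62.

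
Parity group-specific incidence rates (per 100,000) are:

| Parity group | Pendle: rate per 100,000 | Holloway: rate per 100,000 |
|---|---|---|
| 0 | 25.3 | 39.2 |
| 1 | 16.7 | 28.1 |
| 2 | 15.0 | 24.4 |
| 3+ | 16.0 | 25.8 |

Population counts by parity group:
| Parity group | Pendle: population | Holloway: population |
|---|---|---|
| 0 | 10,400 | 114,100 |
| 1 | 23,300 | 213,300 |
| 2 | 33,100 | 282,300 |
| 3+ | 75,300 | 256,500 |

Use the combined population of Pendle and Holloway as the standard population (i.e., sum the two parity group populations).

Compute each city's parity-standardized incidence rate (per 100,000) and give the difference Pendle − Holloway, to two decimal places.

Combined standard total = 1,008,300; weights = 0.1235, 0.2347, 0.3128, 0.3291.
Pendle: 0.1235×25.3 + 0.2347×16.7 + 0.3128×15.0 + 0.3291×16.0 = 16.9998 per 100,000.
Holloway: 0.1235×39.2 + 0.2347×28.1 + 0.3128×24.4 + 0.3291×25.8 = 27.5563 per 100,000.
Difference = 16.9998 − 27.5563 = -10.5566.

-10.56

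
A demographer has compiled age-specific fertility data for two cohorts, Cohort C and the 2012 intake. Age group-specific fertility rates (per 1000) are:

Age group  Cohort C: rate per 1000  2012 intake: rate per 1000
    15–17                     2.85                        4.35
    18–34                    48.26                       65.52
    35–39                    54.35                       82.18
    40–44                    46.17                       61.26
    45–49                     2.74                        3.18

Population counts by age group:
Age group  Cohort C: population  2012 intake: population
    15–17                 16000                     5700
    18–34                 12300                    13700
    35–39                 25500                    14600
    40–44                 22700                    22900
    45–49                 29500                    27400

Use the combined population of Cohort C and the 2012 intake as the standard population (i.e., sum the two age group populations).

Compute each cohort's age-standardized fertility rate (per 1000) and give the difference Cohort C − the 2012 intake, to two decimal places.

-12.14

Combined standard total = 190300; weights = 0.1140, 0.1366, 0.2107, 0.2396, 0.2990.
Cohort C: 0.1140×2.85 + 0.1366×48.26 + 0.2107×54.35 + 0.2396×46.17 + 0.2990×2.74 = 30.2538 per 1000.
The 2012 intake: 0.1140×4.35 + 0.1366×65.52 + 0.2107×82.18 + 0.2396×61.26 + 0.2990×3.18 = 42.3948 per 1000.
Difference = 30.2538 − 42.3948 = -12.1410.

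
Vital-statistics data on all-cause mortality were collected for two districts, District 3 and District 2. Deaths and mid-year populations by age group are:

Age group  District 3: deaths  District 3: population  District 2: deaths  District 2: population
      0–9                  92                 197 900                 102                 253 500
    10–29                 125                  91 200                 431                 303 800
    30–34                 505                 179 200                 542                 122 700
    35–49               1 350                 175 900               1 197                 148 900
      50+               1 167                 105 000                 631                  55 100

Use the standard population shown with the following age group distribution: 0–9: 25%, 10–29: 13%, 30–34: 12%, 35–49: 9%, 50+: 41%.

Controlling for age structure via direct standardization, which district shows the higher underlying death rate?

Age-specific rates per 100 000 for District 3: 46.49, 137.06, 281.81, 767.48, 1111.43.
For District 2: 40.24, 141.87, 441.73, 803.90, 1145.19.
Standard weights: 0.25, 0.13, 0.12, 0.09, 0.41.
District 3: 0.2500×46.49 + 0.1300×137.06 + 0.1200×281.81 + 0.0900×767.48 + 0.4100×1111.43 = 588.0160 per 100 000.
District 2: 0.2500×40.24 + 0.1300×141.87 + 0.1200×441.73 + 0.0900×803.90 + 0.4100×1145.19 = 623.3883 per 100 000.
The crude rates (432.33 vs 328.39) would put District 3 higher, but that reflects its age composition; once standardized to a common age structure, District 2 has the higher underlying rate.

District 2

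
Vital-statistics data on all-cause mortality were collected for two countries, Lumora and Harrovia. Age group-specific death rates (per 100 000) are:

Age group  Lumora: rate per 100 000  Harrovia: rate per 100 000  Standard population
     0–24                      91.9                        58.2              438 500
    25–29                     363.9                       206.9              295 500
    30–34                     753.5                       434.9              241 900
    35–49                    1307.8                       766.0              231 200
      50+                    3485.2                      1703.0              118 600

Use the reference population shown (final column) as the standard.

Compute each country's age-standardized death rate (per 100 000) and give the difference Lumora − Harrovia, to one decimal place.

358.2

Standard total = 1 325 700; weights = 0.3308, 0.2229, 0.1825, 0.1744, 0.0895.
Lumora: 0.3308×91.9 + 0.2229×363.9 + 0.1825×753.5 + 0.1744×1307.8 + 0.0895×3485.2 = 788.8741 per 100 000.
Harrovia: 0.3308×58.2 + 0.2229×206.9 + 0.1825×434.9 + 0.1744×766.0 + 0.0895×1703.0 = 430.6683 per 100 000.
Difference = 788.8741 − 430.6683 = 358.2058.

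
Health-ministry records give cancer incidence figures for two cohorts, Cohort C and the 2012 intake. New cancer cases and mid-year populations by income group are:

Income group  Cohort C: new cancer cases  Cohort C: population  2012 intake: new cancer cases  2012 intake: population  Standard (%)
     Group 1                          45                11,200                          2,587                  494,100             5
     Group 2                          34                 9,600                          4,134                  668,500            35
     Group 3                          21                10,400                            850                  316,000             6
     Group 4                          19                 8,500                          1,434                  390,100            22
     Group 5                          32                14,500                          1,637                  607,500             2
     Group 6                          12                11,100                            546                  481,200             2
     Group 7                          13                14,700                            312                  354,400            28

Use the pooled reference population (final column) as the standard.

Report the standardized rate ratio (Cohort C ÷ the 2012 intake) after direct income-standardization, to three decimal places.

0.636

Income-specific rates per 100,000 for Cohort C: 401.79, 354.17, 201.92, 223.53, 220.69, 108.11, 88.44.
For the 2012 intake: 523.58, 618.40, 268.99, 367.60, 269.47, 113.47, 88.04.
Standard weights: 0.05, 0.35, 0.06, 0.22, 0.02, 0.02, 0.28.
Cohort C: 0.0500×401.79 + 0.3500×354.17 + 0.0600×201.92 + 0.2200×223.53 + 0.0200×220.69 + 0.0200×108.11 + 0.2800×88.44 = 236.6773 per 100,000.
The 2012 intake: 0.0500×523.58 + 0.3500×618.40 + 0.0600×268.99 + 0.2200×367.60 + 0.0200×269.47 + 0.0200×113.47 + 0.2800×88.04 = 371.9383 per 100,000.
Ratio = 236.6773 ÷ 371.9383 = 0.63634.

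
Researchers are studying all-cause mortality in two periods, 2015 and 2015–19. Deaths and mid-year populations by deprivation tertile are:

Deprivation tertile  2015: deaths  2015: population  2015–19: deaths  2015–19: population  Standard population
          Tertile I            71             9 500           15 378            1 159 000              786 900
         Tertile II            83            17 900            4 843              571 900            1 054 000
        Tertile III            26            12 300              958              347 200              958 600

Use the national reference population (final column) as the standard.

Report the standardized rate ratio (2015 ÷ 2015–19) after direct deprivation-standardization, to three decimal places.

Deprivation-specific rates per 1 000 for 2015: 7.474, 4.637, 2.114.
For 2015–19: 13.268, 8.468, 2.759.
Standard total = 2 799 500; weights = 0.2811, 0.3765, 0.3424.
2015: 0.2811×7.474 + 0.3765×4.637 + 0.3424×2.114 = 4.5703 per 1 000.
2015–19: 0.2811×13.268 + 0.3765×8.468 + 0.3424×2.759 = 7.8626 per 1 000.
Ratio = 4.5703 ÷ 7.8626 = 0.58127.

0.581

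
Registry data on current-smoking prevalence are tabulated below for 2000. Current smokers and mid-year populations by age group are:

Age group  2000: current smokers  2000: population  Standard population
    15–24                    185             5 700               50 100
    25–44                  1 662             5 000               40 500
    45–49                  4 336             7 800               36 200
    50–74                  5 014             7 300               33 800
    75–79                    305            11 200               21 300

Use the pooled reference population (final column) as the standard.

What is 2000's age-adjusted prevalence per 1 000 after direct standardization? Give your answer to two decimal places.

Age-specific rates per 1 000 for 2000: 32.456, 332.400, 555.897, 686.849, 27.232.
Standard total = 181 900; weights = 0.2754, 0.2226, 0.1990, 0.1858, 0.1171.
Standardized rate: 0.2754×32.456 + 0.2226×332.400 + 0.1990×555.897 + 0.1858×686.849 + 0.1171×27.232 = 324.3941 per 1 000.

324.39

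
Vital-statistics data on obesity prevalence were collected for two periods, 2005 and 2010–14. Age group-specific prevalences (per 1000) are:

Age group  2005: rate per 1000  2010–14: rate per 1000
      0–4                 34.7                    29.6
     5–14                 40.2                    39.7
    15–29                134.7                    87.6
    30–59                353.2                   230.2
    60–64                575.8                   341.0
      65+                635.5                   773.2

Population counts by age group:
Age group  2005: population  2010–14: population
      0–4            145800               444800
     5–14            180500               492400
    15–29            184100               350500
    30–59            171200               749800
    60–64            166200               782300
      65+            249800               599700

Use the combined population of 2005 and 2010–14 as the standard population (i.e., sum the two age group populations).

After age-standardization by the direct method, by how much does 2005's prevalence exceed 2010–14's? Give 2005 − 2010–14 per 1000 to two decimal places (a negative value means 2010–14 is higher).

Combined standard total = 4517100; weights = 0.1307, 0.1490, 0.1184, 0.2039, 0.2100, 0.1881.
2005: 0.1307×34.7 + 0.1490×40.2 + 0.1184×134.7 + 0.2039×353.2 + 0.2100×575.8 + 0.1881×635.5 = 338.9023 per 1000.
2010–14: 0.1307×29.6 + 0.1490×39.7 + 0.1184×87.6 + 0.2039×230.2 + 0.2100×341.0 + 0.1881×773.2 = 284.1011 per 1000.
Difference = 338.9023 − 284.1011 = 54.8013.

54.80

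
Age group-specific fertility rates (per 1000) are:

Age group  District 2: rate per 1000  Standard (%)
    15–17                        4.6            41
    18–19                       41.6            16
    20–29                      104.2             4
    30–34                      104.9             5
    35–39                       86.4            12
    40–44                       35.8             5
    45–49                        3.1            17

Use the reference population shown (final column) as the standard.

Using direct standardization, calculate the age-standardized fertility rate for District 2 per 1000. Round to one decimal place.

30.6

Standard weights: 0.41, 0.16, 0.04, 0.05, 0.12, 0.05, 0.17.
Standardized rate: 0.4100×4.6 + 0.1600×41.6 + 0.0400×104.2 + 0.0500×104.9 + 0.1200×86.4 + 0.0500×35.8 + 0.1700×3.1 = 30.6400 per 1000.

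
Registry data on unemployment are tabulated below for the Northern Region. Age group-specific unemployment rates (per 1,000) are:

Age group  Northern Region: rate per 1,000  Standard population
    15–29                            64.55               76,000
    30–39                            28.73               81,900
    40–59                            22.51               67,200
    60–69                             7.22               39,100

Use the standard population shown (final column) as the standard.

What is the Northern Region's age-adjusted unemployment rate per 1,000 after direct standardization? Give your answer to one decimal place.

Standard total = 264,200; weights = 0.2877, 0.3100, 0.2544, 0.1480.
Standardized rate: 0.2877×64.55 + 0.3100×28.73 + 0.2544×22.51 + 0.1480×7.22 = 34.2686 per 1,000.

34.3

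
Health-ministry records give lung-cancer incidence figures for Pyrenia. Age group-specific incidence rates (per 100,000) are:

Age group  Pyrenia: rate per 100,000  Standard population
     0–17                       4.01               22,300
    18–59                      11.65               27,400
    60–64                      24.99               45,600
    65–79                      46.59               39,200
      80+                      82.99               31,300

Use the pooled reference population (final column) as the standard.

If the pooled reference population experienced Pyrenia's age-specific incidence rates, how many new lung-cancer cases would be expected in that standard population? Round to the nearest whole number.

Expected new lung-cancer cases = Σ (standard pop × age-specific rate ÷ 100,000)
= 22,300×4.01/100,000 + 27,400×11.65/100,000 + 45,600×24.99/100,000 + 39,200×46.59/100,000 + 31,300×82.99/100,000
= 0.89 + 3.19 + 11.40 + 18.26 + 25.98 = 59.72.

60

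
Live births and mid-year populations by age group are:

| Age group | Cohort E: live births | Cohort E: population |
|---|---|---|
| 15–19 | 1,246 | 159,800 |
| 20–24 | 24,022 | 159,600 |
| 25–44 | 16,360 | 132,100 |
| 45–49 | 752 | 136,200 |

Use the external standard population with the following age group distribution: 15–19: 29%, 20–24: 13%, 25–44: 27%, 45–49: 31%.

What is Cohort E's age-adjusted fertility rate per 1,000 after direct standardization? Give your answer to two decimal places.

Age-specific rates per 1,000 for Cohort E: 7.797, 150.514, 123.846, 5.521.
Standard weights: 0.29, 0.13, 0.27, 0.31.
Standardized rate: 0.2900×7.797 + 0.1300×150.514 + 0.2700×123.846 + 0.3100×5.521 = 56.9779 per 1,000.

56.98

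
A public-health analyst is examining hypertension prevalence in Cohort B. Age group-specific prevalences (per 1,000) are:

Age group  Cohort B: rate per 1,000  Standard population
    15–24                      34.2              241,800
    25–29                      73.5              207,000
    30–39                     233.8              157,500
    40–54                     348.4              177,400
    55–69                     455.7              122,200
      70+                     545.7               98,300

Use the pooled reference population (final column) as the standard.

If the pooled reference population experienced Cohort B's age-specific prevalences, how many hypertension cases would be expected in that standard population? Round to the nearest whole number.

231443

Expected hypertension cases = Σ (standard pop × age-specific rate ÷ 1,000)
= 241,800×34.2/1,000 + 207,000×73.5/1,000 + 157,500×233.8/1,000 + 177,400×348.4/1,000 + 122,200×455.7/1,000 + 98,300×545.7/1,000
= 8269.56 + 15214.50 + 36823.50 + 61806.16 + 55686.54 + 53642.31 = 231442.57.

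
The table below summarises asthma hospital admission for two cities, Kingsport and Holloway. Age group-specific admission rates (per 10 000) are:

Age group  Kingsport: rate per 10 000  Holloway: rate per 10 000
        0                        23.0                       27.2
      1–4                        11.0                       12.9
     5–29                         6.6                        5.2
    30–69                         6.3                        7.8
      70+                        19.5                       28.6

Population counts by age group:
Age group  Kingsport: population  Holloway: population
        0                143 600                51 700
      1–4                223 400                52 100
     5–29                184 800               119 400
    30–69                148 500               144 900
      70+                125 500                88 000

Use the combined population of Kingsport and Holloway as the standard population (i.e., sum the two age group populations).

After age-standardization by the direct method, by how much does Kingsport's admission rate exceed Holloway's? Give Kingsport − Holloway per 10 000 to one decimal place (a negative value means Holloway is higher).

-2.6

Combined standard total = 1 281 900; weights = 0.1524, 0.2149, 0.2373, 0.2289, 0.1665.
Kingsport: 0.1524×23.0 + 0.2149×11.0 + 0.2373×6.6 + 0.2289×6.3 + 0.1665×19.5 = 12.1240 per 10 000.
Holloway: 0.1524×27.2 + 0.2149×12.9 + 0.2373×5.2 + 0.2289×7.8 + 0.1665×28.6 = 14.6989 per 10 000.
Difference = 12.1240 − 14.6989 = -2.5749.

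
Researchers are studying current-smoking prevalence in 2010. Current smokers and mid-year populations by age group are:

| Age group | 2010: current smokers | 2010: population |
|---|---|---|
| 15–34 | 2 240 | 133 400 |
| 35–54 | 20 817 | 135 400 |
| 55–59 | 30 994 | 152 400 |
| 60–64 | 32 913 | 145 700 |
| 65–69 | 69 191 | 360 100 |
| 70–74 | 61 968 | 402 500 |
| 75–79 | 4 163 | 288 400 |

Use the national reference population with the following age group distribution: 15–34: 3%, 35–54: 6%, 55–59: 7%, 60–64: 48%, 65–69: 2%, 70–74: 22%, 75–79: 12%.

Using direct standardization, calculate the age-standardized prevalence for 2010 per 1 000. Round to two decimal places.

171.84

Age-specific rates per 1 000 for 2010: 16.792, 153.744, 203.373, 225.896, 192.144, 153.958, 14.435.
Standard weights: 0.03, 0.06, 0.07, 0.48, 0.02, 0.22, 0.12.
Standardized rate: 0.0300×16.792 + 0.0600×153.744 + 0.0700×203.373 + 0.4800×225.896 + 0.0200×192.144 + 0.2200×153.958 + 0.1200×14.435 = 171.8402 per 1 000.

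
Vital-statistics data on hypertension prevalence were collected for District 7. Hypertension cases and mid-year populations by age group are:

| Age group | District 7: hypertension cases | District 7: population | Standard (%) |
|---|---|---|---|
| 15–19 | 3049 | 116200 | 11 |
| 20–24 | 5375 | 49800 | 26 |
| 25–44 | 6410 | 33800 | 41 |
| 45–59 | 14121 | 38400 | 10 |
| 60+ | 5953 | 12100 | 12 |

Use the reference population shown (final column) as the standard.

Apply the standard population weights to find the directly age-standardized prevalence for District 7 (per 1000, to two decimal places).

204.51

Age-specific rates per 1000 for District 7: 26.239, 107.932, 189.645, 367.734, 491.983.
Standard weights: 0.11, 0.26, 0.41, 0.10, 0.12.
Standardized rate: 0.1100×26.239 + 0.2600×107.932 + 0.4100×189.645 + 0.1000×367.734 + 0.1200×491.983 = 204.5145 per 1000.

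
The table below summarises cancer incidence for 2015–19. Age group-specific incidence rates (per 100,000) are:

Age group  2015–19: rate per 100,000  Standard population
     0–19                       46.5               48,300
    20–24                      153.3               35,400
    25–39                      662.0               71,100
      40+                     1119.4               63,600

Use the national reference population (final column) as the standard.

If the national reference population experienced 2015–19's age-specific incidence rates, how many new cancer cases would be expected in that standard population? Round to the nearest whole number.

1259

Expected new cancer cases = Σ (standard pop × age-specific rate ÷ 100,000)
= 48,300×46.5/100,000 + 35,400×153.3/100,000 + 71,100×662.0/100,000 + 63,600×1119.4/100,000
= 22.46 + 54.27 + 470.68 + 711.94 = 1259.35.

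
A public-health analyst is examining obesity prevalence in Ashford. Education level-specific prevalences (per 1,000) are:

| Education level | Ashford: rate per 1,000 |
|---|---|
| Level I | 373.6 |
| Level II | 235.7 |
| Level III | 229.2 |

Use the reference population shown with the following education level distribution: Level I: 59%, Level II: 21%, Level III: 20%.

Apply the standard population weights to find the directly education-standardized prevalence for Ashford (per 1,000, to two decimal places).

315.76

Standard weights: 0.59, 0.21, 0.20.
Standardized rate: 0.5900×373.6 + 0.2100×235.7 + 0.2000×229.2 = 315.7610 per 1,000.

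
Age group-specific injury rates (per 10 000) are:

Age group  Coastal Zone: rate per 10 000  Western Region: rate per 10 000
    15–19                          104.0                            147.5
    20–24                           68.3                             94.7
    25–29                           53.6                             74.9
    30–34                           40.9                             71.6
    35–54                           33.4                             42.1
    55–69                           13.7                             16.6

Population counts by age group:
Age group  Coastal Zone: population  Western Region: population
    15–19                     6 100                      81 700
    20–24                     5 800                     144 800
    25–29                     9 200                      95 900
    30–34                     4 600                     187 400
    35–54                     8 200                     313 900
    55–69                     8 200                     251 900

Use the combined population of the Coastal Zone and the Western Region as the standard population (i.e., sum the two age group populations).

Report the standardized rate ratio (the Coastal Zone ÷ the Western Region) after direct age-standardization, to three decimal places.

0.708

Combined standard total = 1 117 700; weights = 0.0786, 0.1347, 0.0940, 0.1718, 0.2882, 0.2327.
The Coastal Zone: 0.0786×104.0 + 0.1347×68.3 + 0.0940×53.6 + 0.1718×40.9 + 0.2882×33.4 + 0.2327×13.7 = 42.2518 per 10 000.
The Western Region: 0.0786×147.5 + 0.1347×94.7 + 0.0940×74.9 + 0.1718×71.6 + 0.2882×42.1 + 0.2327×16.6 = 59.6847 per 10 000.
Ratio = 42.2518 ÷ 59.6847 = 0.70792.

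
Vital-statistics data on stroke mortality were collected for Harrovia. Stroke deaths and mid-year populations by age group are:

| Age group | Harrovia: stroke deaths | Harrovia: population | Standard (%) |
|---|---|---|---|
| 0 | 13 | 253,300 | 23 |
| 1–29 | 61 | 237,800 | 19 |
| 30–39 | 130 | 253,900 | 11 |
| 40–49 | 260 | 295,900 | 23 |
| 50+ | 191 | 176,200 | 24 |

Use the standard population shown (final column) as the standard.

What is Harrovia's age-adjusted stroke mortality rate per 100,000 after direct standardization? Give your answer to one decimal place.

57.9

Age-specific rates per 100,000 for Harrovia: 5.13, 25.65, 51.20, 87.87, 108.40.
Standard weights: 0.23, 0.19, 0.11, 0.23, 0.24.
Standardized rate: 0.2300×5.13 + 0.1900×25.65 + 0.1100×51.20 + 0.2300×87.87 + 0.2400×108.40 = 57.9118 per 100,000.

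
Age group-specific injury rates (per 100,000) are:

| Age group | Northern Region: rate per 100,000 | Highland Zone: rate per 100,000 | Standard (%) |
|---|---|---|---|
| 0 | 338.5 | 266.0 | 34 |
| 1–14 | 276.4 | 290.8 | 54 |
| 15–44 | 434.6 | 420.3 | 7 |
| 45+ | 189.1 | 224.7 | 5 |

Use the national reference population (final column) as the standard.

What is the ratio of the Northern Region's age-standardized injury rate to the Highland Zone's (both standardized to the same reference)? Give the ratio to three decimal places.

1.056

Standard weights: 0.34, 0.54, 0.07, 0.05.
The Northern Region: 0.3400×338.5 + 0.5400×276.4 + 0.0700×434.6 + 0.0500×189.1 = 304.2230 per 100,000.
The Highland Zone: 0.3400×266.0 + 0.5400×290.8 + 0.0700×420.3 + 0.0500×224.7 = 288.1280 per 100,000.
Ratio = 304.2230 ÷ 288.1280 = 1.05586.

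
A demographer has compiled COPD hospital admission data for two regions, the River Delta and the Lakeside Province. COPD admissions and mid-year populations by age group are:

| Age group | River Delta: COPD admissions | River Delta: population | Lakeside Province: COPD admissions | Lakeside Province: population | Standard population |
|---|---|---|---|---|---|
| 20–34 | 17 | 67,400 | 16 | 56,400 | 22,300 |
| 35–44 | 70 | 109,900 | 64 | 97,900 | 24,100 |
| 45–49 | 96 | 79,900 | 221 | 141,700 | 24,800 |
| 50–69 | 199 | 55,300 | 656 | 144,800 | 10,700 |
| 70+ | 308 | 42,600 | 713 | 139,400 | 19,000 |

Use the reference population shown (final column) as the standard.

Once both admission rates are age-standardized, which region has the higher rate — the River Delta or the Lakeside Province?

Age-specific rates per 10,000 for the River Delta: 2.52, 6.37, 12.02, 35.99, 72.30.
For the Lakeside Province: 2.84, 6.54, 15.60, 45.30, 51.15.
Standard total = 100,900; weights = 0.2210, 0.2389, 0.2458, 0.1060, 0.1883.
The River Delta: 0.2210×2.52 + 0.2389×6.37 + 0.2458×12.02 + 0.1060×35.99 + 0.1883×72.30 = 22.4626 per 10,000.
The Lakeside Province: 0.2210×2.84 + 0.2389×6.54 + 0.2458×15.60 + 0.1060×45.30 + 0.1883×51.15 = 20.4575 per 10,000.
The crude rates (19.43 vs 28.78) would put the Lakeside Province higher, but that reflects its age composition; once standardized to a common age structure, the River Delta has the higher underlying rate.

River Delta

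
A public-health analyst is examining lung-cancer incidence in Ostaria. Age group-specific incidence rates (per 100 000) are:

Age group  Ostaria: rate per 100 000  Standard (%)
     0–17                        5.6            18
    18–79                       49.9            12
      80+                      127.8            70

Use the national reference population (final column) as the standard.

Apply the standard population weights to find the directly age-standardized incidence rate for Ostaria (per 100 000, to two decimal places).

Standard weights: 0.18, 0.12, 0.70.
Standardized rate: 0.1800×5.6 + 0.1200×49.9 + 0.7000×127.8 = 96.4560 per 100 000.

96.46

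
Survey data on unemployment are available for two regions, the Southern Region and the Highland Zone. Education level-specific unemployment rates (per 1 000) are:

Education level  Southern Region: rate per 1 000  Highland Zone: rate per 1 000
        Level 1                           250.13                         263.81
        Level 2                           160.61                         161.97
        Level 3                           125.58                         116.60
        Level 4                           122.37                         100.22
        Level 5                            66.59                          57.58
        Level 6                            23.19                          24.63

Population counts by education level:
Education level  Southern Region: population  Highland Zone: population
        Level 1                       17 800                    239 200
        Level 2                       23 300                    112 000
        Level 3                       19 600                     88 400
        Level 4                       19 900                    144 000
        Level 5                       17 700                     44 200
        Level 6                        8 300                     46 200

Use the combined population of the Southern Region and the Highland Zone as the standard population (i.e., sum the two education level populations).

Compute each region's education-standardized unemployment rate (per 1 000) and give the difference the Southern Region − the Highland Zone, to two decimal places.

Combined standard total = 780 600; weights = 0.3292, 0.1733, 0.1384, 0.2100, 0.0793, 0.0698.
The Southern Region: 0.3292×250.13 + 0.1733×160.61 + 0.1384×125.58 + 0.2100×122.37 + 0.0793×66.59 + 0.0698×23.19 = 160.1573 per 1 000.
The Highland Zone: 0.3292×263.81 + 0.1733×161.97 + 0.1384×116.60 + 0.2100×100.22 + 0.0793×57.58 + 0.0698×24.63 = 158.3898 per 1 000.
Difference = 160.1573 − 158.3898 = 1.7675.

1.77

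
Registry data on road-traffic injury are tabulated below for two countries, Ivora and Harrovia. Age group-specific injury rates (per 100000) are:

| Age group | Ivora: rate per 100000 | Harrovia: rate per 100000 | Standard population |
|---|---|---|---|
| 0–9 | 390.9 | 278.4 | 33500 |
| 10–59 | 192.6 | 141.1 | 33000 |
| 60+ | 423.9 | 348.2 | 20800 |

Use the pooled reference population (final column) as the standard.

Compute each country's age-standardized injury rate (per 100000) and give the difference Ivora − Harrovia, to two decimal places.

Standard total = 87300; weights = 0.3837, 0.3780, 0.2383.
Ivora: 0.3837×390.9 + 0.3780×192.6 + 0.2383×423.9 = 323.8038 per 100000.
Harrovia: 0.3837×278.4 + 0.3780×141.1 + 0.2383×348.2 = 243.1301 per 100000.
Difference = 323.8038 − 243.1301 = 80.6737.

80.67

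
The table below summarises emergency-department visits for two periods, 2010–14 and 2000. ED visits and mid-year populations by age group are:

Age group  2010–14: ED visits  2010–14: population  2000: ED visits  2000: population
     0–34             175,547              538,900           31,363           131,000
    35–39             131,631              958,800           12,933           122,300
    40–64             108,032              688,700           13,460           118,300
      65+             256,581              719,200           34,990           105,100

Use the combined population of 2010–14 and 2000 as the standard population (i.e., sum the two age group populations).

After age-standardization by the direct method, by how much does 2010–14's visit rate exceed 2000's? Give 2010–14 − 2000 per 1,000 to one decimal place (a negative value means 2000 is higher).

Age-specific rates per 1,000 for 2010–14: 325.751, 137.287, 156.864, 356.759.
For 2000: 239.412, 105.748, 113.779, 332.921.
Combined standard total = 3,382,300; weights = 0.1981, 0.3196, 0.2386, 0.2437.
2010–14: 0.1981×325.751 + 0.3196×137.287 + 0.2386×156.864 + 0.2437×356.759 = 232.7726 per 1,000.
2000: 0.1981×239.412 + 0.3196×105.748 + 0.2386×113.779 + 0.2437×332.921 = 189.5020 per 1,000.
Difference = 232.7726 − 189.5020 = 43.2706.

43.3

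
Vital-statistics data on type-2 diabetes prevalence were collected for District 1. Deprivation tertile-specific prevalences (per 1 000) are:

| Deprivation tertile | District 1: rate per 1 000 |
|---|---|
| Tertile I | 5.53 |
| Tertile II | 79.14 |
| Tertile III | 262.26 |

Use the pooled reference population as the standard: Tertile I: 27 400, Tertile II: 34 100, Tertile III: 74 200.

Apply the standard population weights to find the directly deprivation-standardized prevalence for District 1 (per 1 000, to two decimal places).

Standard total = 135 700; weights = 0.2019, 0.2513, 0.5468.
Standardized rate: 0.2019×5.53 + 0.2513×79.14 + 0.5468×262.26 = 164.4060 per 1 000.

164.41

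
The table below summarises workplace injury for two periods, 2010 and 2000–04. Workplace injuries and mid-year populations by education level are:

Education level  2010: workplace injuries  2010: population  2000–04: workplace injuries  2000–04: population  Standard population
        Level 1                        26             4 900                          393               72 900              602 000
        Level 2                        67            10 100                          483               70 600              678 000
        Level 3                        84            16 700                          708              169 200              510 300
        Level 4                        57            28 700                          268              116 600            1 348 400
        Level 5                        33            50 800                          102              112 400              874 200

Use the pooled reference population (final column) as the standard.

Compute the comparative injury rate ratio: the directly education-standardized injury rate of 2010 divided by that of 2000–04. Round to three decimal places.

0.971

Education-specific rates per 10 000 for 2010: 53.06, 66.34, 50.30, 19.86, 6.50.
For 2000–04: 53.91, 68.41, 41.84, 22.98, 9.07.
Standard total = 4 012 900; weights = 0.1500, 0.1690, 0.1272, 0.3360, 0.2178.
2010: 0.1500×53.06 + 0.1690×66.34 + 0.1272×50.30 + 0.3360×19.86 + 0.2178×6.50 = 33.6529 per 10 000.
2000–04: 0.1500×53.91 + 0.1690×68.41 + 0.1272×41.84 + 0.3360×22.98 + 0.2178×9.07 = 34.6673 per 10 000.
Ratio = 33.6529 ÷ 34.6673 = 0.97074.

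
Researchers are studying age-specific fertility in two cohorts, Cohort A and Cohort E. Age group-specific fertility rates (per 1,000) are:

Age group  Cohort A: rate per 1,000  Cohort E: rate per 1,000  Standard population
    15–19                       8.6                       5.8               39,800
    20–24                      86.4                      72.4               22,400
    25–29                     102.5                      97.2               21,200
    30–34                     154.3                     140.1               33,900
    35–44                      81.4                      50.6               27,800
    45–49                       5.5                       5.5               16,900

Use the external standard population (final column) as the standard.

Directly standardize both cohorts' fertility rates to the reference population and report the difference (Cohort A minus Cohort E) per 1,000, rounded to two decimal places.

Standard total = 162,000; weights = 0.2457, 0.1383, 0.1309, 0.2093, 0.1716, 0.1043.
Cohort A: 0.2457×8.6 + 0.1383×86.4 + 0.1309×102.5 + 0.2093×154.3 + 0.1716×81.4 + 0.1043×5.5 = 74.3042 per 1,000.
Cohort E: 0.2457×5.8 + 0.1383×72.4 + 0.1309×97.2 + 0.2093×140.1 + 0.1716×50.6 + 0.1043×5.5 = 62.7300 per 1,000.
Difference = 74.3042 − 62.7300 = 11.5742.

11.57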